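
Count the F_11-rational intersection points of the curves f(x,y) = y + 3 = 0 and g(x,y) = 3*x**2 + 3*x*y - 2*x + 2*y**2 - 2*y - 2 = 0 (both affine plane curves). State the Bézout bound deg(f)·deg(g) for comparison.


Common zeros: {(0, 8)}; count = 1; Bézout bound = 2.

deg(f) = 1, deg(g) = 2, so Bézout bound = 2.
Scan x ∈ F_11. For each x, list the y ∈ F_11 with f(x, y) ≡ 0 and those with g(x, y) ≡ 0 (mod 11); the common zeros in that column are the intersection.
  x = 0: f ≡ 0 at y ∈ {8}; g ≡ 0 at y ∈ {4, 8}; common: {8}.
  x = 1: f ≡ 0 at y ∈ {8}; g ≡ 0 at y ∈ {6, 10}; common: ∅.
  x = 2: f ≡ 0 at y ∈ {8}; g ≡ 0 at y ∈ {2, 7}; common: ∅.
  x = 3: f ≡ 0 at y ∈ {8}; g ≡ 0 at y ∈ ∅; common: ∅.
  x = 4: f ≡ 0 at y ∈ {8}; g ≡ 0 at y ∈ {2, 4}; common: ∅.
  x = 5: f ≡ 0 at y ∈ {8}; g ≡ 0 at y ∈ ∅; common: ∅.
  x = 6: f ≡ 0 at y ∈ {8}; g ≡ 0 at y ∈ ∅; common: ∅.
  x = 7: f ≡ 0 at y ∈ {8}; g ≡ 0 at y ∈ ∅; common: ∅.
  x = 8: f ≡ 0 at y ∈ {8}; g ≡ 0 at y ∈ {1, 10}; common: ∅.
  x = 9: f ≡ 0 at y ∈ {8}; g ≡ 0 at y ∈ ∅; common: ∅.
  x = 10: f ≡ 0 at y ∈ {8}; g ≡ 0 at y ∈ {1, 7}; common: ∅.
Collecting: common zeros = {(0, 8)}, so the count is 1.
Comparison with the Bézout bound: 1 ≤ 2 = deg(f)·deg(g), as expected for curves with no common component (the affine F_11-count falls short of the bound because intersections may lie at infinity, over extension fields, or carry multiplicity).


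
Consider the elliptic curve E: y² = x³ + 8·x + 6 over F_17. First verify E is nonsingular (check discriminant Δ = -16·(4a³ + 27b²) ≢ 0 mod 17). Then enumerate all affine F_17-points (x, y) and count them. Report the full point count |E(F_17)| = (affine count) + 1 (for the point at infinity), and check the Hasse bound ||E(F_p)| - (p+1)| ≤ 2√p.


Affine points = {(1, 7), (1, 10), (2, 8), (2, 9), (4, 0), (5, 1), (5, 16), (6, 7), (6, 10), (8, 2), (8, 15), (9, 5), (9, 12), (10, 7), (10, 10), (15, 4), (15, 13)}; affine count = 17; |E(F_17)| = 18.

Discriminant check: Δ ∝ 4a³ + 27b² = 4·8³ + 27·6² = 4·512 + 27·36 ≡ 11 (mod 17). Nonzero ⇒ E is nonsingular.
For each x ∈ F_17, compute rhs = x³ + 8·x + 6 mod 17, then count y ∈ F_17 with y² ≡ rhs.
  x = 0: rhs = 6, matching y values: none (0 points).
  x = 1: rhs = 15, matching y values: 7, 10 (2 points).
  x = 2: rhs = 13, matching y values: 8, 9 (2 points).
  x = 3: rhs = 6, matching y values: none (0 points).
  x = 4: rhs = 0, matching y values: 0 (1 points).
  x = 5: rhs = 1, matching y values: 1, 16 (2 points).
  x = 6: rhs = 15, matching y values: 7, 10 (2 points).
  x = 7: rhs = 14, matching y values: none (0 points).
  x = 8: rhs = 4, matching y values: 2, 15 (2 points).
  x = 9: rhs = 8, matching y values: 5, 12 (2 points).
  x = 10: rhs = 15, matching y values: 7, 10 (2 points).
  x = 11: rhs = 14, matching y values: none (0 points).
  x = 12: rhs = 11, matching y values: none (0 points).
  x = 13: rhs = 12, matching y values: none (0 points).
  x = 14: rhs = 6, matching y values: none (0 points).
  x = 15: rhs = 16, matching y values: 4, 13 (2 points).
  x = 16: rhs = 14, matching y values: none (0 points).
Total affine count: 17.
Full point count |E(F_17)| = 17 + 1 = 18.
Hasse bound: |18 − (17+1)| = |0| = 0 ≤ 2√17 ≈ 8.2462 ✓.


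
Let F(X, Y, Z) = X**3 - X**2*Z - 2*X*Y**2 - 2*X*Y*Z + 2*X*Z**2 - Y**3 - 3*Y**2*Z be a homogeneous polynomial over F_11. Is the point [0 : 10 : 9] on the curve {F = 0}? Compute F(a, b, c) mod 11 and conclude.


F(0,10,9) ≡ 7 (mod 11); P is NOT on the curve.

Evaluate F(0, 10, 9) term-by-term (mod 11).
  X**3 ↦ 1·0·1·1 = 0
  -X**2*Z ↦ -1·0·1·9 = 0
  -2*X*Y**2 ↦ -2·0·100·1 = 0
  -2*X*Y*Z ↦ -2·0·10·9 = 0
  2*X*Z**2 ↦ 2·0·1·81 = 0
  -Y**3 ↦ -1·1·1000·1 = -1000
  -3*Y**2*Z ↦ -3·1·100·9 = -2700
Sum: F(0, 10, 9) = (0) + (0) + (0) + (0) + (0) + (-1000) + (-2700) = -3700.
Reducing mod 11: -3700 ≡ 7 (mod 11).
Since F(a, b, c) ≡ 7 ≠ 0 (mod 11), P does NOT lie on the curve.


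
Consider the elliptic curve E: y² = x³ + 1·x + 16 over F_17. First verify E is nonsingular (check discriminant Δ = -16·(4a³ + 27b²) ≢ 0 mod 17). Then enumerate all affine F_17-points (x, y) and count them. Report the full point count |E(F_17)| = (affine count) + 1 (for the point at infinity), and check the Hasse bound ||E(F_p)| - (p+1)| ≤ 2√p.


Affine points = {(0, 4), (0, 13), (1, 1), (1, 16), (2, 3), (2, 14), (4, 4), (4, 13), (6, 0), (7, 3), (7, 14), (8, 3), (8, 14), (11, 7), (11, 10), (13, 4), (13, 13)}; affine count = 17; |E(F_17)| = 18.

Discriminant check: Δ ∝ 4a³ + 27b² = 4·1³ + 27·16² = 4·1 + 27·256 ≡ 14 (mod 17). Nonzero ⇒ E is nonsingular.
For each x ∈ F_17, compute rhs = x³ + 1·x + 16 mod 17, then count y ∈ F_17 with y² ≡ rhs.
  x = 0: rhs = 16, matching y values: 4, 13 (2 points).
  x = 1: rhs = 1, matching y values: 1, 16 (2 points).
  x = 2: rhs = 9, matching y values: 3, 14 (2 points).
  x = 3: rhs = 12, matching y values: none (0 points).
  x = 4: rhs = 16, matching y values: 4, 13 (2 points).
  x = 5: rhs = 10, matching y values: none (0 points).
  x = 6: rhs = 0, matching y values: 0 (1 points).
  x = 7: rhs = 9, matching y values: 3, 14 (2 points).
  x = 8: rhs = 9, matching y values: 3, 14 (2 points).
  x = 9: rhs = 6, matching y values: none (0 points).
  x = 10: rhs = 6, matching y values: none (0 points).
  x = 11: rhs = 15, matching y values: 7, 10 (2 points).
  x = 12: rhs = 5, matching y values: none (0 points).
  x = 13: rhs = 16, matching y values: 4, 13 (2 points).
  x = 14: rhs = 3, matching y values: none (0 points).
  x = 15: rhs = 6, matching y values: none (0 points).
  x = 16: rhs = 14, matching y values: none (0 points).
Total affine count: 17.
Full point count |E(F_17)| = 17 + 1 = 18.
Hasse bound: |18 − (17+1)| = |0| = 0 ≤ 2√17 ≈ 8.2462 ✓.


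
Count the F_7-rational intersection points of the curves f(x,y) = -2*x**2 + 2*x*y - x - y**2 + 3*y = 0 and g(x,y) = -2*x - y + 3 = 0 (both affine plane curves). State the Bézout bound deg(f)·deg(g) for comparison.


Common zeros: {(0, 3), (6, 5)}; count = 2; Bézout bound = 2.

deg(f) = 2, deg(g) = 1, so Bézout bound = 2.
Scan x ∈ F_7. For each x, list the y ∈ F_7 with f(x, y) ≡ 0 and those with g(x, y) ≡ 0 (mod 7); the common zeros in that column are the intersection.
  x = 0: f ≡ 0 at y ∈ {0, 3}; g ≡ 0 at y ∈ {3}; common: {3}.
  x = 1: f ≡ 0 at y ∈ ∅; g ≡ 0 at y ∈ {1}; common: ∅.
  x = 2: f ≡ 0 at y ∈ {2, 5}; g ≡ 0 at y ∈ {6}; common: ∅.
  x = 3: f ≡ 0 at y ∈ {0, 2}; g ≡ 0 at y ∈ {4}; common: ∅.
  x = 4: f ≡ 0 at y ∈ ∅; g ≡ 0 at y ∈ {2}; common: ∅.
  x = 5: f ≡ 0 at y ∈ ∅; g ≡ 0 at y ∈ {0}; common: ∅.
  x = 6: f ≡ 0 at y ∈ {3, 5}; g ≡ 0 at y ∈ {5}; common: {5}.
Collecting: common zeros = {(0, 3), (6, 5)}, so the count is 2.
Comparison with the Bézout bound: 2 ≤ 2 = deg(f)·deg(g), as expected for curves with no common component (the bound is attained).


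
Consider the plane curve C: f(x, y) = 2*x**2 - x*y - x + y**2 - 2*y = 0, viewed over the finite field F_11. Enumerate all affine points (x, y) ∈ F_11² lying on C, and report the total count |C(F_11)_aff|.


Affine F_11-points: {(0, 0), (0, 2), (1, 5), (1, 9), (2, 5), (2, 10), (3, 1), (3, 4), (4, 8), (4, 9), (5, 3), (5, 4), (6, 0), (6, 8), (7, 2), (7, 7), (8, 3), (8, 7), (9, 1), (9, 10), (10, 6)}; count = 21.

For each of the 121 pairs (x, y) ∈ F_11², evaluate f(x, y) mod 11. Record the zeros.
  x = 0: [0↦0, 1↦10, 2↦0, 3↦3, 4↦8, 5↦4, 6↦2, 7↦2, 8↦4, 9↦8, 10↦3]  zeros at y ∈ {0, 2}
  x = 1: [0↦1, 1↦10, 2↦10, 3↦1, 4↦5, 5↦0, 6↦8, 7↦7, 8↦8, 9↦0, 10↦5]  zeros at y ∈ {5, 9}
  x = 2: [0↦6, 1↦3, 2↦2, 3↦3, 4↦6, 5↦0, 6↦7, 7↦5, 8↦5, 9↦7, 10↦0]  zeros at y ∈ {5, 10}
  x = 3: [0↦4, 1↦0, 2↦9, 3↦9, 4↦0, 5↦4, 6↦10, 7↦7, 8↦6, 9↦7, 10↦10]  zeros at y ∈ {1, 4}
  x = 4: [0↦6, 1↦1, 2↦9, 3↦8, 4↦9, 5↦1, 6↦6, 7↦2, 8↦0, 9↦0, 10↦2]  zeros at y ∈ {8, 9}
  x = 5: [0↦1, 1↦6, 2↦2, 3↦0, 4↦0, 5↦2, 6↦6, 7↦1, 8↦9, 9↦8, 10↦9]  zeros at y ∈ {3, 4}
  x = 6: [0↦0, 1↦4, 2↦10, 3↦7, 4↦6, 5↦7, 6↦10, 7↦4, 8↦0, 9↦9, 10↦9]  zeros at y ∈ {0, 8}
  x = 7: [0↦3, 1↦6, 2↦0, 3↦7, 4↦5, 5↦5, 6↦7, 7↦0, 8↦6, 9↦3, 10↦2]  zeros at y ∈ {2, 7}
  x = 8: [0↦10, 1↦1, 2↦5, 3↦0, 4↦8, 5↦7, 6↦8, 7↦0, 8↦5, 9↦1, 10↦10]  zeros at y ∈ {3, 7}
  x = 9: [0↦10, 1↦0, 2↦3, 3↦8, 4↦4, 5↦2, 6↦2, 7↦4, 8↦8, 9↦3, 10↦0]  zeros at y ∈ {1, 10}
  x = 10: [0↦3, 1↦3, 2↦5, 3↦9, 4↦4, 5↦1, 6↦0, 7↦1, 8↦4, 9↦9, 10↦5]  zeros at y ∈ {6}
Collecting zeros: affine points = {(0, 0), (0, 2), (1, 5), (1, 9), (2, 5), (2, 10), (3, 1), (3, 4), (4, 8), (4, 9), (5, 3), (5, 4), (6, 0), (6, 8), (7, 2), (7, 7), (8, 3), (8, 7), (9, 1), (9, 10), (10, 6)}.
Total count |C(F_11)_aff| = 21.


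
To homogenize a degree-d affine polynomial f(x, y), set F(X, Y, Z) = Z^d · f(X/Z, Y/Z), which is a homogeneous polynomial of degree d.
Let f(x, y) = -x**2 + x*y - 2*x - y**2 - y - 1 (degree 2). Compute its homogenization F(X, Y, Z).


F(X, Y, Z) = -X**2 + X*Y - 2*X*Z - Y**2 - Y*Z - Z**2

deg(f) = 2.
Substitute x = X/Z, y = Y/Z into f, then multiply by Z^2.
  monomial -1·x^2·y^0 ↦ -1·X^2·Y^0·Z^0.
  monomial 1·x^1·y^1 ↦ 1·X^1·Y^1·Z^0.
  monomial -2·x^1·y^0 ↦ -2·X^1·Y^0·Z^1.
  monomial -1·x^0·y^2 ↦ -1·X^0·Y^2·Z^0.
  monomial -1·x^0·y^1 ↦ -1·X^0·Y^1·Z^1.
  monomial -1·x^0·y^0 ↦ -1·X^0·Y^0·Z^2.
Collecting: F(X, Y, Z) = -X**2 + X*Y - 2*X*Z - Y**2 - Y*Z - Z**2.


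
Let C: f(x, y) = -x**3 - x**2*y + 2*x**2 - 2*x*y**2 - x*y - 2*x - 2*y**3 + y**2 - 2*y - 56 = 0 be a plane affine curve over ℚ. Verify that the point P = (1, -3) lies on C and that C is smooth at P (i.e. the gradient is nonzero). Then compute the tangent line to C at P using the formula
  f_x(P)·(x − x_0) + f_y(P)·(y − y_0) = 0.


Tangent line at P: -10*x - 52*y - 146 = 0.

Step 1: f(1, -3) = 0, so P lies on C.
Step 2: partial derivatives
  f_x(x, y) = -3*x**2 - 2*x*y + 4*x - 2*y**2 - y - 2, f_y(x, y) = -x**2 - 4*x*y - x - 6*y**2 + 2*y - 2.
  f_x(P) = -10, f_y(P) = -52 (gradient nonzero, so P is smooth).
Step 3: tangent line at P: -10·(x − 1) + -52·(y − -3) = 0.
Expanding: -10*x - 52*y - 146 = 0.


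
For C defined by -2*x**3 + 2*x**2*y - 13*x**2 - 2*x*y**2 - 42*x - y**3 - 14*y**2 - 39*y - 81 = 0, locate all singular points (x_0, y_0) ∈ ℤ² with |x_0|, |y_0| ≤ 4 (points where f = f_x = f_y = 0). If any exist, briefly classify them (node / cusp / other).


Singular points: {(-3, -3)}; classification: node.

Compute partial derivatives:
  f_x = -6*x**2 + 4*x*y - 26*x - 2*y**2 - 42.
  f_y = 2*x**2 - 4*x*y - 3*y**2 - 28*y - 39.
Scan x_0 ∈ {−4, ..., 4}. For each x_0, f_y(x_0, y) is a polynomial in y; find its integer roots y ∈ {−4, ..., 4}, then test f_x and f at those candidates.
  x = -4: f_y(-4, y) = -3*y**2 - 12*y - 7; no integer root y with |y| ≤ 4.
  x = -3: f_y(-3, y) = -3*y**2 - 16*y - 21; vanishes at y ∈ {-3}. (-3, -3): f_x = 0, f = 0 — SINGULAR.
  x = -2: f_y(-2, y) = -3*y**2 - 20*y - 31; no integer root y with |y| ≤ 4.
  x = -1: f_y(-1, y) = -3*y**2 - 24*y - 37; no integer root y with |y| ≤ 4.
  x = 0: f_y(0, y) = -3*y**2 - 28*y - 39; no integer root y with |y| ≤ 4.
  x = 1: f_y(1, y) = -3*y**2 - 32*y - 37; no integer root y with |y| ≤ 4.
  x = 2: f_y(2, y) = -3*y**2 - 36*y - 31; no integer root y with |y| ≤ 4.
  x = 3: f_y(3, y) = -3*y**2 - 40*y - 21; no integer root y with |y| ≤ 4.
  x = 4: f_y(4, y) = -3*y**2 - 44*y - 7; no integer root y with |y| ≤ 4.
Only singular point on the grid: (-3, -3).
Classify: substitute x = -3 + u, y = -3 + v and expand: f = -2*u**3 + 2*u**2*v - u**2 - 2*u*v**2 - v**3 + v**2.
No constant or linear terms (consistent with a singular point). Quadratic part: -u**2 + v**2. Cubic part: -2*u**3 + 2*u**2*v - 2*u*v**2 - v**3.
The quadratic part v**2 - u**2 = (v − u)(v + u) splits into two distinct linear factors, so there are two distinct tangent lines y − -3 = ±(x − -3) — this is a node (ordinary double point).
Classification: node.


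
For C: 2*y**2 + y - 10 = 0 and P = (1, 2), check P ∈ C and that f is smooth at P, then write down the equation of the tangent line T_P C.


Tangent line at P: 9*y - 18 = 0.

Step 1: f(1, 2) = 0, so P lies on C.
Step 2: partial derivatives
  f_x(x, y) = 0, f_y(x, y) = 4*y + 1.
  f_x(P) = 0, f_y(P) = 9 (gradient nonzero, so P is smooth).
Step 3: tangent line at P: 0·(x − 1) + 9·(y − 2) = 0.
Expanding: 9*y - 18 = 0.


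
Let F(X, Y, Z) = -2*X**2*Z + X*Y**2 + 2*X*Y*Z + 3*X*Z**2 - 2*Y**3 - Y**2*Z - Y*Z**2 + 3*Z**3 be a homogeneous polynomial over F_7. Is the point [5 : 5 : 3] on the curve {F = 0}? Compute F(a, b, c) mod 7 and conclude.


F(5,5,3) ≡ 6 (mod 7); P is NOT on the curve.

Evaluate F(5, 5, 3) term-by-term (mod 7).
  -2*X**2*Z ↦ -2·25·1·3 = -150
  X*Y**2 ↦ 1·5·25·1 = 125
  2*X*Y*Z ↦ 2·5·5·3 = 150
  3*X*Z**2 ↦ 3·5·1·9 = 135
  -2*Y**3 ↦ -2·1·125·1 = -250
  -Y**2*Z ↦ -1·1·25·3 = -75
  -Y*Z**2 ↦ -1·1·5·9 = -45
  3*Z**3 ↦ 3·1·1·27 = 81
Sum: F(5, 5, 3) = (-150) + (125) + (150) + (135) + (-250) + (-75) + (-45) + (81) = -29.
Reducing mod 7: -29 ≡ 6 (mod 7).
Since F(a, b, c) ≡ 6 ≠ 0 (mod 7), P does NOT lie on the curve.


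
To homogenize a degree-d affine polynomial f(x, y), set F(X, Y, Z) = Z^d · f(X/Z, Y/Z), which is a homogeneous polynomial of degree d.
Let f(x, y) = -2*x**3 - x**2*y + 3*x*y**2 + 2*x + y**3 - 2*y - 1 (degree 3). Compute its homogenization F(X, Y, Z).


F(X, Y, Z) = -2*X**3 - X**2*Y + 3*X*Y**2 + 2*X*Z**2 + Y**3 - 2*Y*Z**2 - Z**3

deg(f) = 3.
Substitute x = X/Z, y = Y/Z into f, then multiply by Z^3.
  monomial -2·x^3·y^0 ↦ -2·X^3·Y^0·Z^0.
  monomial -1·x^2·y^1 ↦ -1·X^2·Y^1·Z^0.
  monomial 3·x^1·y^2 ↦ 3·X^1·Y^2·Z^0.
  monomial 2·x^1·y^0 ↦ 2·X^1·Y^0·Z^2.
  monomial 1·x^0·y^3 ↦ 1·X^0·Y^3·Z^0.
  monomial -2·x^0·y^1 ↦ -2·X^0·Y^1·Z^2.
  monomial -1·x^0·y^0 ↦ -1·X^0·Y^0·Z^3.
Collecting: F(X, Y, Z) = -2*X**3 - X**2*Y + 3*X*Y**2 + 2*X*Z**2 + Y**3 - 2*Y*Z**2 - Z**3.


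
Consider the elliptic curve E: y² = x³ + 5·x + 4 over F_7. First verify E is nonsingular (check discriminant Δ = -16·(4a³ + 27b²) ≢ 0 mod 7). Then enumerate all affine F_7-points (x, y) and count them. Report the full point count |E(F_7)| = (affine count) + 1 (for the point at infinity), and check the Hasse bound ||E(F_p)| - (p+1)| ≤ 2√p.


Affine points = {(0, 2), (0, 5), (2, 1), (2, 6), (3, 2), (3, 5), (4, 2), (4, 5), (5, 0)}; affine count = 9; |E(F_7)| = 10.

Discriminant check: Δ ∝ 4a³ + 27b² = 4·5³ + 27·4² = 4·125 + 27·16 ≡ 1 (mod 7). Nonzero ⇒ E is nonsingular.
For each x ∈ F_7, compute rhs = x³ + 5·x + 4 mod 7, then count y ∈ F_7 with y² ≡ rhs.
  x = 0: rhs = 4, matching y values: 2, 5 (2 points).
  x = 1: rhs = 3, matching y values: none (0 points).
  x = 2: rhs = 1, matching y values: 1, 6 (2 points).
  x = 3: rhs = 4, matching y values: 2, 5 (2 points).
  x = 4: rhs = 4, matching y values: 2, 5 (2 points).
  x = 5: rhs = 0, matching y values: 0 (1 points).
  x = 6: rhs = 5, matching y values: none (0 points).
Total affine count: 9.
Full point count |E(F_7)| = 9 + 1 = 10.
Hasse bound: |10 − (7+1)| = |2| = 2 ≤ 2√7 ≈ 5.2915 ✓.


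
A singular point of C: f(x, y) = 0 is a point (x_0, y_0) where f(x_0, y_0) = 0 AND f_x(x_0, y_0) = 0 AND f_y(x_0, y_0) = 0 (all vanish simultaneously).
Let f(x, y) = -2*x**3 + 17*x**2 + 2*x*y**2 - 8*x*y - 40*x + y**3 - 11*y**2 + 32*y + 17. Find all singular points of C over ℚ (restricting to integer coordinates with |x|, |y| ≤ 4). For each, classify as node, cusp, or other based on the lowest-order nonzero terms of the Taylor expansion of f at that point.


Singular points: {(3, 2)}; classification: node.

Compute partial derivatives:
  f_x = -6*x**2 + 34*x + 2*y**2 - 8*y - 40.
  f_y = 4*x*y - 8*x + 3*y**2 - 22*y + 32.
Scan x_0 ∈ {−4, ..., 4}. For each x_0, f_y(x_0, y) is a polynomial in y; find its integer roots y ∈ {−4, ..., 4}, then test f_x and f at those candidates.
  x = -4: f_y(-4, y) = 3*y**2 - 38*y + 64; vanishes at y ∈ {2}. (-4, 2): f_x = -280 ≠ 0.
  x = -3: f_y(-3, y) = 3*y**2 - 34*y + 56; vanishes at y ∈ {2}. (-3, 2): f_x = -204 ≠ 0.
  x = -2: f_y(-2, y) = 3*y**2 - 30*y + 48; vanishes at y ∈ {2}. (-2, 2): f_x = -140 ≠ 0.
  x = -1: f_y(-1, y) = 3*y**2 - 26*y + 40; vanishes at y ∈ {2}. (-1, 2): f_x = -88 ≠ 0.
  x = 0: f_y(0, y) = 3*y**2 - 22*y + 32; vanishes at y ∈ {2}. (0, 2): f_x = -48 ≠ 0.
  x = 1: f_y(1, y) = 3*y**2 - 18*y + 24; vanishes at y ∈ {2, 4}. (1, 2): f_x = -20 ≠ 0; (1, 4): f_x = -12 ≠ 0.
  x = 2: f_y(2, y) = 3*y**2 - 14*y + 16; vanishes at y ∈ {2}. (2, 2): f_x = -4 ≠ 0.
  x = 3: f_y(3, y) = 3*y**2 - 10*y + 8; vanishes at y ∈ {2}. (3, 2): f_x = 0, f = 0 — SINGULAR.
  x = 4: f_y(4, y) = 3*y**2 - 6*y; vanishes at y ∈ {0, 2}. (4, 0): f_x = 0 but f = 1 ≠ 0; (4, 2): f_x = -8 ≠ 0.
Only singular point on the grid: (3, 2).
Classify: substitute x = 3 + u, y = 2 + v and expand: f = -2*u**3 - u**2 + 2*u*v**2 + v**3 + v**2.
No constant or linear terms (consistent with a singular point). Quadratic part: -u**2 + v**2. Cubic part: -2*u**3 + 2*u*v**2 + v**3.
The quadratic part v**2 - u**2 = (v − u)(v + u) splits into two distinct linear factors, so there are two distinct tangent lines y − 2 = ±(x − 3) — this is a node (ordinary double point).
Classification: node.


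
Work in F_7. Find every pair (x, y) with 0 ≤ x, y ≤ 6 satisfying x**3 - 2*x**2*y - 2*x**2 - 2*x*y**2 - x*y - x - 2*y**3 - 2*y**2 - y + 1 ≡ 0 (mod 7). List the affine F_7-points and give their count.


Affine F_7-points: {(1, 5), (2, 2), (3, 0), (3, 5), (5, 2), (5, 3), (6, 2)}; count = 7.

For each of the 49 pairs (x, y) ∈ F_7², evaluate f(x, y) mod 7. Record the zeros.
  x = 0: [0↦1, 1↦3, 2↦3, 3↦3, 4↦5, 5↦4, 6↦2]  zeros at y ∈ ∅
  x = 1: [0↦6, 1↦3, 2↦1, 3↦2, 4↦1, 5↦0, 6↦1]  zeros at y ∈ {5}
  x = 2: [0↦6, 1↦1, 2↦0, 3↦5, 4↦4, 5↦6, 6↦6]  zeros at y ∈ {2}
  x = 3: [0↦0, 1↦3, 2↦6, 3↦4, 4↦6, 5↦0, 6↦2]  zeros at y ∈ {0, 5}
  x = 4: [0↦1, 1↦1, 2↦4, 3↦5, 4↦6, 5↦2, 6↦2]  zeros at y ∈ ∅
  x = 5: [0↦1, 1↦1, 2↦0, 3↦0, 4↦3, 5↦4, 6↦5]  zeros at y ∈ {2, 3}
  x = 6: [0↦6, 1↦2, 2↦0, 3↦2, 4↦3, 5↦5, 6↦3]  zeros at y ∈ {2}
Collecting zeros: affine points = {(1, 5), (2, 2), (3, 0), (3, 5), (5, 2), (5, 3), (6, 2)}.
Total count |C(F_7)_aff| = 7.


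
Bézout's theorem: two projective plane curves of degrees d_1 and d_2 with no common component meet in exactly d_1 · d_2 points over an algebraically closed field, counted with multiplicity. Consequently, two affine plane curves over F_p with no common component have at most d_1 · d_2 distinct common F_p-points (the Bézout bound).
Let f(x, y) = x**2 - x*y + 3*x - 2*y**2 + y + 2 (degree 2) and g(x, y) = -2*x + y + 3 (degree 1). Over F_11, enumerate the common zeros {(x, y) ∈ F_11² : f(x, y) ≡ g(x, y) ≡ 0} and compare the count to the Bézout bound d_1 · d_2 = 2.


Common zeros: ∅; count = 0; Bézout bound = 2.

deg(f) = 2, deg(g) = 1, so Bézout bound = 2.
Scan x ∈ F_11. For each x, list the y ∈ F_11 with f(x, y) ≡ 0 and those with g(x, y) ≡ 0 (mod 11); the common zeros in that column are the intersection.
  x = 0: f ≡ 0 at y ∈ ∅; g ≡ 0 at y ∈ {8}; common: ∅.
  x = 1: f ≡ 0 at y ∈ {5, 6}; g ≡ 0 at y ∈ {10}; common: ∅.
  x = 2: f ≡ 0 at y ∈ {6, 10}; g ≡ 0 at y ∈ {1}; common: ∅.
  x = 3: f ≡ 0 at y ∈ ∅; g ≡ 0 at y ∈ {3}; common: ∅.
  x = 4: f ≡ 0 at y ∈ ∅; g ≡ 0 at y ∈ {5}; common: ∅.
  x = 5: f ≡ 0 at y ∈ {10}; g ≡ 0 at y ∈ {7}; common: ∅.
  x = 6: f ≡ 0 at y ∈ {7}; g ≡ 0 at y ∈ {9}; common: ∅.
  x = 7: f ≡ 0 at y ∈ ∅; g ≡ 0 at y ∈ {0}; common: ∅.
  x = 8: f ≡ 0 at y ∈ ∅; g ≡ 0 at y ∈ {2}; common: ∅.
  x = 9: f ≡ 0 at y ∈ {0, 7}; g ≡ 0 at y ∈ {4}; common: ∅.
  x = 10: f ≡ 0 at y ∈ {0, 1}; g ≡ 0 at y ∈ {6}; common: ∅.
Collecting: common zeros = ∅, so the count is 0.
Comparison with the Bézout bound: 0 ≤ 2 = deg(f)·deg(g), as expected for curves with no common component (the affine F_11-count falls short of the bound because intersections may lie at infinity, over extension fields, or carry multiplicity).


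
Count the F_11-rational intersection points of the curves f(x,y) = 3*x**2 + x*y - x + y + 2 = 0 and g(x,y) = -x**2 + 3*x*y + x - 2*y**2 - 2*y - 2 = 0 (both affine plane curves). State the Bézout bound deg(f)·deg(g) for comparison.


Common zeros: {(6, 4)}; count = 1; Bézout bound = 4.

deg(f) = 2, deg(g) = 2, so Bézout bound = 4.
Scan x ∈ F_11. For each x, list the y ∈ F_11 with f(x, y) ≡ 0 and those with g(x, y) ≡ 0 (mod 11); the common zeros in that column are the intersection.
  x = 0: f ≡ 0 at y ∈ {9}; g ≡ 0 at y ∈ ∅; common: ∅.
  x = 1: f ≡ 0 at y ∈ {9}; g ≡ 0 at y ∈ ∅; common: ∅.
  x = 2: f ≡ 0 at y ∈ {7}; g ≡ 0 at y ∈ ∅; common: ∅.
  x = 3: f ≡ 0 at y ∈ {10}; g ≡ 0 at y ∈ ∅; common: ∅.
  x = 4: f ≡ 0 at y ∈ {4}; g ≡ 0 at y ∈ ∅; common: ∅.
  x = 5: f ≡ 0 at y ∈ {10}; g ≡ 0 at y ∈ {0, 1}; common: ∅.
  x = 6: f ≡ 0 at y ∈ {4}; g ≡ 0 at y ∈ {4}; common: {4}.
  x = 7: f ≡ 0 at y ∈ {7}; g ≡ 0 at y ∈ {0, 4}; common: ∅.
  x = 8: f ≡ 0 at y ∈ {5}; g ≡ 0 at y ∈ {2, 9}; common: ∅.
  x = 9: f ≡ 0 at y ∈ {5}; g ≡ 0 at y ∈ {9}; common: ∅.
  x = 10: f ≡ 0 at y ∈ ∅; g ≡ 0 at y ∈ {1, 2}; common: ∅.
Collecting: common zeros = {(6, 4)}, so the count is 1.
Comparison with the Bézout bound: 1 ≤ 4 = deg(f)·deg(g), as expected for curves with no common component (the affine F_11-count falls short of the bound because intersections may lie at infinity, over extension fields, or carry multiplicity).


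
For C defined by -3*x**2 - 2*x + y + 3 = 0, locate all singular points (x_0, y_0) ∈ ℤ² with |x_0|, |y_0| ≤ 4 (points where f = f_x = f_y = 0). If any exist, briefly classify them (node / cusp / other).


No singular points in the scanned grid; C is smooth there.

Compute partial derivatives:
  f_x = -6*x - 2.
  f_y = 1.
f_y = 1 is a nonzero constant, so f_y never vanishes: no point (x, y) can satisfy f = f_x = f_y = 0. In particular no (x, y) ∈ {−4, ..., 4}² is singular; the curve is smooth.


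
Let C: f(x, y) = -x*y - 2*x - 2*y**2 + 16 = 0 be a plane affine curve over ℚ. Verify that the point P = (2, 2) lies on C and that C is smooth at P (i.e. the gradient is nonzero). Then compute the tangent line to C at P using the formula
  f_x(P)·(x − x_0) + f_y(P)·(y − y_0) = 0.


Tangent line at P: -4*x - 10*y + 28 = 0.

Step 1: f(2, 2) = 0, so P lies on C.
Step 2: partial derivatives
  f_x(x, y) = -y - 2, f_y(x, y) = -x - 4*y.
  f_x(P) = -4, f_y(P) = -10 (gradient nonzero, so P is smooth).
Step 3: tangent line at P: -4·(x − 2) + -10·(y − 2) = 0.
Expanding: -4*x - 10*y + 28 = 0.


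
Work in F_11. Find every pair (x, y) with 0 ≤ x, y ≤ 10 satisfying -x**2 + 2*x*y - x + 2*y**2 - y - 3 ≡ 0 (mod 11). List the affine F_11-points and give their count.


Affine F_11-points: {(0, 7), (0, 10), (2, 7), (2, 8), (5, 0), (5, 1), (7, 1), (7, 9), (8, 10), (10, 9)}; count = 10.

For each of the 121 pairs (x, y) ∈ F_11², evaluate f(x, y) mod 11. Record the zeros.
  x = 0: [0↦8, 1↦9, 2↦3, 3↦1, 4↦3, 5↦9, 6↦8, 7↦0, 8↦7, 9↦7, 10↦0]  zeros at y ∈ {7, 10}
  x = 1: [0↦6, 1↦9, 2↦5, 3↦5, 4↦9, 5↦6, 6↦7, 7↦1, 8↦10, 9↦1, 10↦7]  zeros at y ∈ ∅
  x = 2: [0↦2, 1↦7, 2↦5, 3↦7, 4↦2, 5↦1, 6↦4, 7↦0, 8↦0, 9↦4, 10↦1]  zeros at y ∈ {7, 8}
  x = 3: [0↦7, 1↦3, 2↦3, 3↦7, 4↦4, 5↦5, 6↦10, 7↦8, 8↦10, 9↦5, 10↦4]  zeros at y ∈ ∅
  x = 4: [0↦10, 1↦8, 2↦10, 3↦5, 4↦4, 5↦7, 6↦3, 7↦3, 8↦7, 9↦4, 10↦5]  zeros at y ∈ ∅
  x = 5: [0↦0, 1↦0, 2↦4, 3↦1, 4↦2, 5↦7, 6↦5, 7↦7, 8↦2, 9↦1, 10↦4]  zeros at y ∈ {0, 1}
  x = 6: [0↦10, 1↦1, 2↦7, 3↦6, 4↦9, 5↦5, 6↦5, 7↦9, 8↦6, 9↦7, 10↦1]  zeros at y ∈ ∅
  x = 7: [0↦7, 1↦0, 2↦8, 3↦9, 4↦3, 5↦1, 6↦3, 7↦9, 8↦8, 9↦0, 10↦7]  zeros at y ∈ {1, 9}
  x = 8: [0↦2, 1↦8, 2↦7, 3↦10, 4↦6, 5↦6, 6↦10, 7↦7, 8↦8, 9↦2, 10↦0]  zeros at y ∈ {10}
  x = 9: [0↦6, 1↦3, 2↦4, 3↦9, 4↦7, 5↦9, 6↦4, 7↦3, 8↦6, 9↦2, 10↦2]  zeros at y ∈ ∅
  x = 10: [0↦8, 1↦7, 2↦10, 3↦6, 4↦6, 5↦10, 6↦7, 7↦8, 8↦2, 9↦0, 10↦2]  zeros at y ∈ {9}
Collecting zeros: affine points = {(0, 7), (0, 10), (2, 7), (2, 8), (5, 0), (5, 1), (7, 1), (7, 9), (8, 10), (10, 9)}.
Total count |C(F_11)_aff| = 10.


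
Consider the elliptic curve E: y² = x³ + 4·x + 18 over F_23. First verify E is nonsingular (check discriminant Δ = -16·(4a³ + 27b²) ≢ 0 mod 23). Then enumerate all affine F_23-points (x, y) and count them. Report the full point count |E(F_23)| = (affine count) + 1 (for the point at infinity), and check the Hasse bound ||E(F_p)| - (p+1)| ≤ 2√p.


Affine points = {(0, 8), (0, 15), (1, 0), (4, 11), (4, 12), (5, 5), (5, 18), (9, 1), (9, 22), (10, 0), (11, 6), (11, 17), (12, 0), (13, 6), (13, 17), (14, 9), (14, 14), (15, 7), (15, 16), (17, 10), (17, 13), (20, 5), (20, 18), (21, 5), (21, 18), (22, 6), (22, 17)}; affine count = 27; |E(F_23)| = 28.

Discriminant check: Δ ∝ 4a³ + 27b² = 4·4³ + 27·18² = 4·64 + 27·324 ≡ 11 (mod 23). Nonzero ⇒ E is nonsingular.
For each x ∈ F_23, compute rhs = x³ + 4·x + 18 mod 23, then count y ∈ F_23 with y² ≡ rhs.
  x = 0: rhs = 18, matching y values: 8, 15 (2 points).
  x = 1: rhs = 0, matching y values: 0 (1 points).
  x = 2: rhs = 11, matching y values: none (0 points).
  x = 3: rhs = 11, matching y values: none (0 points).
  x = 4: rhs = 6, matching y values: 11, 12 (2 points).
  x = 5: rhs = 2, matching y values: 5, 18 (2 points).
  x = 6: rhs = 5, matching y values: none (0 points).
  x = 7: rhs = 21, matching y values: none (0 points).
  x = 8: rhs = 10, matching y values: none (0 points).
  x = 9: rhs = 1, matching y values: 1, 22 (2 points).
  x = 10: rhs = 0, matching y values: 0 (1 points).
  x = 11: rhs = 13, matching y values: 6, 17 (2 points).
  x = 12: rhs = 0, matching y values: 0 (1 points).
  x = 13: rhs = 13, matching y values: 6, 17 (2 points).
  x = 14: rhs = 12, matching y values: 9, 14 (2 points).
  x = 15: rhs = 3, matching y values: 7, 16 (2 points).
  x = 16: rhs = 15, matching y values: none (0 points).
  x = 17: rhs = 8, matching y values: 10, 13 (2 points).
  x = 18: rhs = 11, matching y values: none (0 points).
  x = 19: rhs = 7, matching y values: none (0 points).
  x = 20: rhs = 2, matching y values: 5, 18 (2 points).
  x = 21: rhs = 2, matching y values: 5, 18 (2 points).
  x = 22: rhs = 13, matching y values: 6, 17 (2 points).
Total affine count: 27.
Full point count |E(F_23)| = 27 + 1 = 28.
Hasse bound: |28 − (23+1)| = |4| = 4 ≤ 2√23 ≈ 9.5917 ✓.


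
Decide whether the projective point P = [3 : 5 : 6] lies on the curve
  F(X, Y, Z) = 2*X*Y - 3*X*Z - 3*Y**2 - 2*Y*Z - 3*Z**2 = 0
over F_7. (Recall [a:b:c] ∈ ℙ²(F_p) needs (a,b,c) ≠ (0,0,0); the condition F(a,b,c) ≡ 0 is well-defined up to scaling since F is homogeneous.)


F(3,5,6) ≡ 6 (mod 7); P is NOT on the curve.

Evaluate F(3, 5, 6) term-by-term (mod 7).
  2*X*Y ↦ 2·3·5·1 = 30
  -3*X*Z ↦ -3·3·1·6 = -54
  -3*Y**2 ↦ -3·1·25·1 = -75
  -2*Y*Z ↦ -2·1·5·6 = -60
  -3*Z**2 ↦ -3·1·1·36 = -108
Sum: F(3, 5, 6) = (30) + (-54) + (-75) + (-60) + (-108) = -267.
Reducing mod 7: -267 ≡ 6 (mod 7).
Since F(a, b, c) ≡ 6 ≠ 0 (mod 7), P does NOT lie on the curve.


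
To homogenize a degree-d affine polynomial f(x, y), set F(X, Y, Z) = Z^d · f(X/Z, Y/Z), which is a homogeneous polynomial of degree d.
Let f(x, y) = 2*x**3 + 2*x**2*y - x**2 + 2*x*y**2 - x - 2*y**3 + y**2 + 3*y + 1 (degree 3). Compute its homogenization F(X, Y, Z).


F(X, Y, Z) = 2*X**3 + 2*X**2*Y - X**2*Z + 2*X*Y**2 - X*Z**2 - 2*Y**3 + Y**2*Z + 3*Y*Z**2 + Z**3

deg(f) = 3.
Substitute x = X/Z, y = Y/Z into f, then multiply by Z^3.
  monomial 2·x^3·y^0 ↦ 2·X^3·Y^0·Z^0.
  monomial 2·x^2·y^1 ↦ 2·X^2·Y^1·Z^0.
  monomial -1·x^2·y^0 ↦ -1·X^2·Y^0·Z^1.
  monomial 2·x^1·y^2 ↦ 2·X^1·Y^2·Z^0.
  monomial -1·x^1·y^0 ↦ -1·X^1·Y^0·Z^2.
  monomial -2·x^0·y^3 ↦ -2·X^0·Y^3·Z^0.
  monomial 1·x^0·y^2 ↦ 1·X^0·Y^2·Z^1.
  monomial 3·x^0·y^1 ↦ 3·X^0·Y^1·Z^2.
  monomial 1·x^0·y^0 ↦ 1·X^0·Y^0·Z^3.
Collecting: F(X, Y, Z) = 2*X**3 + 2*X**2*Y - X**2*Z + 2*X*Y**2 - X*Z**2 - 2*Y**3 + Y**2*Z + 3*Y*Z**2 + Z**3.


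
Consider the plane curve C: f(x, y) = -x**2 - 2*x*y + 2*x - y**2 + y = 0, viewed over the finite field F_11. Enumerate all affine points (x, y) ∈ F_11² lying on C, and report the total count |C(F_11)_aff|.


Affine F_11-points: {(0, 0), (0, 1), (1, 3), (1, 7), (2, 0), (2, 8), (6, 3), (6, 8), (8, 9), (9, 7), (9, 9)}; count = 11.

For each of the 121 pairs (x, y) ∈ F_11², evaluate f(x, y) mod 11. Record the zeros.
  x = 0: [0↦0, 1↦0, 2↦9, 3↦5, 4↦10, 5↦2, 6↦3, 7↦2, 8↦10, 9↦5, 10↦9]  zeros at y ∈ {0, 1}
  x = 1: [0↦1, 1↦10, 2↦6, 3↦0, 4↦3, 5↦4, 6↦3, 7↦0, 8↦6, 9↦10, 10↦1]  zeros at y ∈ {3, 7}
  x = 2: [0↦0, 1↦7, 2↦1, 3↦4, 4↦5, 5↦4, 6↦1, 7↦7, 8↦0, 9↦2, 10↦2]  zeros at y ∈ {0, 8}
  x = 3: [0↦8, 1↦2, 2↦5, 3↦6, 4↦5, 5↦2, 6↦8, 7↦1, 8↦3, 9↦3, 10↦1]  zeros at y ∈ ∅
  x = 4: [0↦3, 1↦6, 2↦7, 3↦6, 4↦3, 5↦9, 6↦2, 7↦4, 8↦4, 9↦2, 10↦9]  zeros at y ∈ ∅
  x = 5: [0↦7, 1↦8, 2↦7, 3↦4, 4↦10, 5↦3, 6↦5, 7↦5, 8↦3, 9↦10, 10↦4]  zeros at y ∈ ∅
  x = 6: [0↦9, 1↦8, 2↦5, 3↦0, 4↦4, 5↦6, 6↦6, 7↦4, 8↦0, 9↦5, 10↦8]  zeros at y ∈ {3, 8}
  x = 7: [0↦9, 1↦6, 2↦1, 3↦5, 4↦7, 5↦7, 6↦5, 7↦1, 8↦6, 9↦9, 10↦10]  zeros at y ∈ ∅
  x = 8: [0↦7, 1↦2, 2↦6, 3↦8, 4↦8, 5↦6, 6↦2, 7↦7, 8↦10, 9↦0, 10↦10]  zeros at y ∈ {9}
  x = 9: [0↦3, 1↦7, 2↦9, 3↦9, 4↦7, 5↦3, 6↦8, 7↦0, 8↦1, 9↦0, 10↦8]  zeros at y ∈ {7, 9}
  x = 10: [0↦8, 1↦10, 2↦10, 3↦8, 4↦4, 5↦9, 6↦1, 7↦2, 8↦1, 9↦9, 10↦4]  zeros at y ∈ ∅
Collecting zeros: affine points = {(0, 0), (0, 1), (1, 3), (1, 7), (2, 0), (2, 8), (6, 3), (6, 8), (8, 9), (9, 7), (9, 9)}.
Total count |C(F_11)_aff| = 11.


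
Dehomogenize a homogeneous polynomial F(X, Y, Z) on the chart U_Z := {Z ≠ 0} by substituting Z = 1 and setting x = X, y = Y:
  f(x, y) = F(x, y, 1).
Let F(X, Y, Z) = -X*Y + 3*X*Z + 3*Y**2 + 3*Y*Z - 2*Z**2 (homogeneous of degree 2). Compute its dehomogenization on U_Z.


f(x, y) = -x*y + 3*x + 3*y**2 + 3*y - 2

On U_Z we set Z = 1. Each monomial c·X^i·Y^j·Z^k in F becomes c·x^i·y^j·1^k = c·x^i·y^j.
Substituting Z = 1: F(X, Y, 1) = -x*y + 3*x + 3*y**2 + 3*y - 2.
Note: deg(f) ≤ deg(F) = 2; strict inequality happens when F is divisible by Z (lost terms).


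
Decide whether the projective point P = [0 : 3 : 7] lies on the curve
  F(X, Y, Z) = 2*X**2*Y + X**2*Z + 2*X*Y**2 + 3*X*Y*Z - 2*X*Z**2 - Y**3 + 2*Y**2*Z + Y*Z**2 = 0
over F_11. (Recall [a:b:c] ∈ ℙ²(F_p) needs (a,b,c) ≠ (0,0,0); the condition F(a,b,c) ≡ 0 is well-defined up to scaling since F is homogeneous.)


F(0,3,7) ≡ 4 (mod 11); P is NOT on the curve.

Evaluate F(0, 3, 7) term-by-term (mod 11).
  2*X**2*Y ↦ 2·0·3·1 = 0
  X**2*Z ↦ 1·0·1·7 = 0
  2*X*Y**2 ↦ 2·0·9·1 = 0
  3*X*Y*Z ↦ 3·0·3·7 = 0
  -2*X*Z**2 ↦ -2·0·1·49 = 0
  -Y**3 ↦ -1·1·27·1 = -27
  2*Y**2*Z ↦ 2·1·9·7 = 126
  Y*Z**2 ↦ 1·1·3·49 = 147
Sum: F(0, 3, 7) = (0) + (0) + (0) + (0) + (0) + (-27) + (126) + (147) = 246.
Reducing mod 11: 246 ≡ 4 (mod 11).
Since F(a, b, c) ≡ 4 ≠ 0 (mod 11), P does NOT lie on the curve.


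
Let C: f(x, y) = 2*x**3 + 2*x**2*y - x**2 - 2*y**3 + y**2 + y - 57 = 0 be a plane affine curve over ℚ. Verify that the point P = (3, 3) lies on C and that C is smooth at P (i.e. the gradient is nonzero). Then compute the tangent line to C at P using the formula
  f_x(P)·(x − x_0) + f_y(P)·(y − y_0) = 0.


Tangent line at P: 84*x - 29*y - 165 = 0.

Step 1: f(3, 3) = 0, so P lies on C.
Step 2: partial derivatives
  f_x(x, y) = 6*x**2 + 4*x*y - 2*x, f_y(x, y) = 2*x**2 - 6*y**2 + 2*y + 1.
  f_x(P) = 84, f_y(P) = -29 (gradient nonzero, so P is smooth).
Step 3: tangent line at P: 84·(x − 3) + -29·(y − 3) = 0.
Expanding: 84*x - 29*y - 165 = 0.


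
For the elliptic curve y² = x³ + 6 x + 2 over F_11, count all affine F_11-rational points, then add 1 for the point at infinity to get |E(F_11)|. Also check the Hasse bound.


Affine points = {(1, 3), (1, 8), (2, 0), (3, 5), (3, 6), (5, 5), (5, 6), (6, 1), (6, 10), (8, 1), (8, 10), (9, 2), (9, 9)}; affine count = 13; |E(F_11)| = 14.

Discriminant check: Δ ∝ 4a³ + 27b² = 4·6³ + 27·2² = 4·216 + 27·4 ≡ 4 (mod 11). Nonzero ⇒ E is nonsingular.
For each x ∈ F_11, compute rhs = x³ + 6·x + 2 mod 11, then count y ∈ F_11 with y² ≡ rhs.
  x = 0: rhs = 2, matching y values: none (0 points).
  x = 1: rhs = 9, matching y values: 3, 8 (2 points).
  x = 2: rhs = 0, matching y values: 0 (1 points).
  x = 3: rhs = 3, matching y values: 5, 6 (2 points).
  x = 4: rhs = 2, matching y values: none (0 points).
  x = 5: rhs = 3, matching y values: 5, 6 (2 points).
  x = 6: rhs = 1, matching y values: 1, 10 (2 points).
  x = 7: rhs = 2, matching y values: none (0 points).
  x = 8: rhs = 1, matching y values: 1, 10 (2 points).
  x = 9: rhs = 4, matching y values: 2, 9 (2 points).
  x = 10: rhs = 6, matching y values: none (0 points).
Total affine count: 13.
Full point count |E(F_11)| = 13 + 1 = 14.
Hasse bound: |14 − (11+1)| = |2| = 2 ≤ 2√11 ≈ 6.6332 ✓.


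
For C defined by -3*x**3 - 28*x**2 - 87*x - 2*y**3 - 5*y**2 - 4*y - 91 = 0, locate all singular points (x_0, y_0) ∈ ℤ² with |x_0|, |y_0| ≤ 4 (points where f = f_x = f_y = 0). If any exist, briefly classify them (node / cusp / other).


Singular points: {(-3, -1)}; classification: node.

Compute partial derivatives:
  f_x = -9*x**2 - 56*x - 87.
  f_y = -6*y**2 - 10*y - 4.
Scan x_0 ∈ {−4, ..., 4}. For each x_0, f_y(x_0, y) is a polynomial in y; find its integer roots y ∈ {−4, ..., 4}, then test f_x and f at those candidates.
  x = -4: f_y(-4, y) = -6*y**2 - 10*y - 4; vanishes at y ∈ {-1}. (-4, -1): f_x = -7 ≠ 0.
  x = -3: f_y(-3, y) = -6*y**2 - 10*y - 4; vanishes at y ∈ {-1}. (-3, -1): f_x = 0, f = 0 — SINGULAR.
  x = -2: f_y(-2, y) = -6*y**2 - 10*y - 4; vanishes at y ∈ {-1}. (-2, -1): f_x = -11 ≠ 0.
  x = -1: f_y(-1, y) = -6*y**2 - 10*y - 4; vanishes at y ∈ {-1}. (-1, -1): f_x = -40 ≠ 0.
  x = 0: f_y(0, y) = -6*y**2 - 10*y - 4; vanishes at y ∈ {-1}. (0, -1): f_x = -87 ≠ 0.
  x = 1: f_y(1, y) = -6*y**2 - 10*y - 4; vanishes at y ∈ {-1}. (1, -1): f_x = -152 ≠ 0.
  x = 2: f_y(2, y) = -6*y**2 - 10*y - 4; vanishes at y ∈ {-1}. (2, -1): f_x = -235 ≠ 0.
  x = 3: f_y(3, y) = -6*y**2 - 10*y - 4; vanishes at y ∈ {-1}. (3, -1): f_x = -336 ≠ 0.
  x = 4: f_y(4, y) = -6*y**2 - 10*y - 4; vanishes at y ∈ {-1}. (4, -1): f_x = -455 ≠ 0.
Only singular point on the grid: (-3, -1).
Classify: substitute x = -3 + u, y = -1 + v and expand: f = -3*u**3 - u**2 - 2*v**3 + v**2.
No constant or linear terms (consistent with a singular point). Quadratic part: -u**2 + v**2. Cubic part: -3*u**3 - 2*v**3.
The quadratic part v**2 - u**2 = (v − u)(v + u) splits into two distinct linear factors, so there are two distinct tangent lines y − -1 = ±(x − -3) — this is a node (ordinary double point).
Classification: node.


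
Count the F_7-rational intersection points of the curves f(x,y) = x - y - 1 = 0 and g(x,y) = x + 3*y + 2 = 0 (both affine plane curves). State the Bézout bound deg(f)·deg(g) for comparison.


Common zeros: {(2, 1)}; count = 1; Bézout bound = 1.

deg(f) = 1, deg(g) = 1, so Bézout bound = 1.
Scan x ∈ F_7. For each x, list the y ∈ F_7 with f(x, y) ≡ 0 and those with g(x, y) ≡ 0 (mod 7); the common zeros in that column are the intersection.
  x = 0: f ≡ 0 at y ∈ {6}; g ≡ 0 at y ∈ {4}; common: ∅.
  x = 1: f ≡ 0 at y ∈ {0}; g ≡ 0 at y ∈ {6}; common: ∅.
  x = 2: f ≡ 0 at y ∈ {1}; g ≡ 0 at y ∈ {1}; common: {1}.
  x = 3: f ≡ 0 at y ∈ {2}; g ≡ 0 at y ∈ {3}; common: ∅.
  x = 4: f ≡ 0 at y ∈ {3}; g ≡ 0 at y ∈ {5}; common: ∅.
  x = 5: f ≡ 0 at y ∈ {4}; g ≡ 0 at y ∈ {0}; common: ∅.
  x = 6: f ≡ 0 at y ∈ {5}; g ≡ 0 at y ∈ {2}; common: ∅.
Collecting: common zeros = {(2, 1)}, so the count is 1.
Comparison with the Bézout bound: 1 ≤ 1 = deg(f)·deg(g), as expected for curves with no common component (the bound is attained).


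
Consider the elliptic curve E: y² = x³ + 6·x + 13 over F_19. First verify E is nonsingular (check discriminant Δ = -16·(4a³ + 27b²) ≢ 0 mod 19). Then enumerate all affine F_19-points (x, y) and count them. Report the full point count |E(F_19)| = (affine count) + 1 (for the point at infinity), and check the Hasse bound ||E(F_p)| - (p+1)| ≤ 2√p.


Affine points = {(1, 1), (1, 18), (3, 1), (3, 18), (4, 5), (4, 14), (5, 4), (5, 15), (9, 6), (9, 13), (10, 3), (10, 16), (11, 2), (11, 17), (15, 1), (15, 18), (16, 5), (16, 14), (18, 5), (18, 14)}; affine count = 20; |E(F_19)| = 21.

Discriminant check: Δ ∝ 4a³ + 27b² = 4·6³ + 27·13² = 4·216 + 27·169 ≡ 12 (mod 19). Nonzero ⇒ E is nonsingular.
For each x ∈ F_19, compute rhs = x³ + 6·x + 13 mod 19, then count y ∈ F_19 with y² ≡ rhs.
  x = 0: rhs = 13, matching y values: none (0 points).
  x = 1: rhs = 1, matching y values: 1, 18 (2 points).
  x = 2: rhs = 14, matching y values: none (0 points).
  x = 3: rhs = 1, matching y values: 1, 18 (2 points).
  x = 4: rhs = 6, matching y values: 5, 14 (2 points).
  x = 5: rhs = 16, matching y values: 4, 15 (2 points).
  x = 6: rhs = 18, matching y values: none (0 points).
  x = 7: rhs = 18, matching y values: none (0 points).
  x = 8: rhs = 3, matching y values: none (0 points).
  x = 9: rhs = 17, matching y values: 6, 13 (2 points).
  x = 10: rhs = 9, matching y values: 3, 16 (2 points).
  x = 11: rhs = 4, matching y values: 2, 17 (2 points).
  x = 12: rhs = 8, matching y values: none (0 points).
  x = 13: rhs = 8, matching y values: none (0 points).
  x = 14: rhs = 10, matching y values: none (0 points).
  x = 15: rhs = 1, matching y values: 1, 18 (2 points).
  x = 16: rhs = 6, matching y values: 5, 14 (2 points).
  x = 17: rhs = 12, matching y values: none (0 points).
  x = 18: rhs = 6, matching y values: 5, 14 (2 points).
Total affine count: 20.
Full point count |E(F_19)| = 20 + 1 = 21.
Hasse bound: |21 − (19+1)| = |1| = 1 ≤ 2√19 ≈ 8.7178 ✓.


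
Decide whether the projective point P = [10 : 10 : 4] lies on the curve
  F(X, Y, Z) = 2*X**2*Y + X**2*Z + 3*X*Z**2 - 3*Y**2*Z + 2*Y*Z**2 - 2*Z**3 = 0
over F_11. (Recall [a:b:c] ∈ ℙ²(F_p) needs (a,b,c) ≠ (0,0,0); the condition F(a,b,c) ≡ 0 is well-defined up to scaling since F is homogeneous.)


F(10,10,4) ≡ 2 (mod 11); P is NOT on the curve.

Evaluate F(10, 10, 4) term-by-term (mod 11).
  2*X**2*Y ↦ 2·100·10·1 = 2000
  X**2*Z ↦ 1·100·1·4 = 400
  3*X*Z**2 ↦ 3·10·1·16 = 480
  -3*Y**2*Z ↦ -3·1·100·4 = -1200
  2*Y*Z**2 ↦ 2·1·10·16 = 320
  -2*Z**3 ↦ -2·1·1·64 = -128
Sum: F(10, 10, 4) = (2000) + (400) + (480) + (-1200) + (320) + (-128) = 1872.
Reducing mod 11: 1872 ≡ 2 (mod 11).
Since F(a, b, c) ≡ 2 ≠ 0 (mod 11), P does NOT lie on the curve.


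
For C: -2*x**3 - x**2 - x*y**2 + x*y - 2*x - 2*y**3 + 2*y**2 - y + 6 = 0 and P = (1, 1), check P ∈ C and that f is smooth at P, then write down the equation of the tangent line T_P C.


Tangent line at P: -10*x - 4*y + 14 = 0.

Step 1: f(1, 1) = 0, so P lies on C.
Step 2: partial derivatives
  f_x(x, y) = -6*x**2 - 2*x - y**2 + y - 2, f_y(x, y) = -2*x*y + x - 6*y**2 + 4*y - 1.
  f_x(P) = -10, f_y(P) = -4 (gradient nonzero, so P is smooth).
Step 3: tangent line at P: -10·(x − 1) + -4·(y − 1) = 0.
Expanding: -10*x - 4*y + 14 = 0.
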